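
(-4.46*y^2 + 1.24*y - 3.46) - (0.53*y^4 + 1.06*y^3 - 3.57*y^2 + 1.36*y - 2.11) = -0.53*y^4 - 1.06*y^3 - 0.89*y^2 - 0.12*y - 1.35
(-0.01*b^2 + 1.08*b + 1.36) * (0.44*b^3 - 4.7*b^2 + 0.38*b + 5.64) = -0.0044*b^5 + 0.5222*b^4 - 4.4814*b^3 - 6.038*b^2 + 6.608*b + 7.6704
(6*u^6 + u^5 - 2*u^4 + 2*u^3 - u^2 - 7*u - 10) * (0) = 0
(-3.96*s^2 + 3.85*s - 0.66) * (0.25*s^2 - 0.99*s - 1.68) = -0.99*s^4 + 4.8829*s^3 + 2.6763*s^2 - 5.8146*s + 1.1088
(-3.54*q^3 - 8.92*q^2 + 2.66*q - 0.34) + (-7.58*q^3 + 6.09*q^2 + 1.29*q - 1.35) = -11.12*q^3 - 2.83*q^2 + 3.95*q - 1.69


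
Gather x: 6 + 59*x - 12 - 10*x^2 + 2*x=-10*x^2 + 61*x - 6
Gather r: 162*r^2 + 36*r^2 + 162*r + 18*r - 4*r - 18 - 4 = 198*r^2 + 176*r - 22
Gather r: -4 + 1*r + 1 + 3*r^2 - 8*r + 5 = 3*r^2 - 7*r + 2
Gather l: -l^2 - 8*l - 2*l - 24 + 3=-l^2 - 10*l - 21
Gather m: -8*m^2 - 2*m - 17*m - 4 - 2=-8*m^2 - 19*m - 6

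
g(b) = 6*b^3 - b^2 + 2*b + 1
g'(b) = 18*b^2 - 2*b + 2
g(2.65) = 110.94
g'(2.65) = 123.10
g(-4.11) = -440.67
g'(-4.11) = 314.28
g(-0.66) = -2.48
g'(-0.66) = 11.16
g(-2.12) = -64.90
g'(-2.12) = 87.14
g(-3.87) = -369.48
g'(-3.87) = 279.32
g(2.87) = 140.34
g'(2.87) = 144.52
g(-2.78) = -141.20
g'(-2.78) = 146.67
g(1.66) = 29.01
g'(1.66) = 48.28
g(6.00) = 1273.00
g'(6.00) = 638.00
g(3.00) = 160.00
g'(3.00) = 158.00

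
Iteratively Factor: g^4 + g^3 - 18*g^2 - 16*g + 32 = (g + 4)*(g^3 - 3*g^2 - 6*g + 8) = (g - 1)*(g + 4)*(g^2 - 2*g - 8) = (g - 4)*(g - 1)*(g + 4)*(g + 2)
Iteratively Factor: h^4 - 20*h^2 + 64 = (h + 4)*(h^3 - 4*h^2 - 4*h + 16) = (h - 4)*(h + 4)*(h^2 - 4) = (h - 4)*(h - 2)*(h + 4)*(h + 2)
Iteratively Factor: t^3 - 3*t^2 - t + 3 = (t + 1)*(t^2 - 4*t + 3) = (t - 1)*(t + 1)*(t - 3)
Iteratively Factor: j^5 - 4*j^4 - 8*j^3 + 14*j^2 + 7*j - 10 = (j - 5)*(j^4 + j^3 - 3*j^2 - j + 2) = (j - 5)*(j + 2)*(j^3 - j^2 - j + 1) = (j - 5)*(j + 1)*(j + 2)*(j^2 - 2*j + 1) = (j - 5)*(j - 1)*(j + 1)*(j + 2)*(j - 1)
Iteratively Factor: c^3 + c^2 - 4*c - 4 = (c + 1)*(c^2 - 4) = (c + 1)*(c + 2)*(c - 2)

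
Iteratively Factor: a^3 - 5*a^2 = (a)*(a^2 - 5*a) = a*(a - 5)*(a)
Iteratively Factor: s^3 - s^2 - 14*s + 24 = (s + 4)*(s^2 - 5*s + 6) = (s - 2)*(s + 4)*(s - 3)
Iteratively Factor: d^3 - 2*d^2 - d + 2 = (d - 2)*(d^2 - 1) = (d - 2)*(d + 1)*(d - 1)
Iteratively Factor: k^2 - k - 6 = (k - 3)*(k + 2)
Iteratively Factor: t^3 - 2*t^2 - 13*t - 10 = (t + 2)*(t^2 - 4*t - 5) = (t + 1)*(t + 2)*(t - 5)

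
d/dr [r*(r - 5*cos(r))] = 5*r*sin(r) + 2*r - 5*cos(r)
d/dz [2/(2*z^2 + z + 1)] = 2*(-4*z - 1)/(2*z^2 + z + 1)^2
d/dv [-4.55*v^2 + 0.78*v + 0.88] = 0.78 - 9.1*v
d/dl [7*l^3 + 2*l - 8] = 21*l^2 + 2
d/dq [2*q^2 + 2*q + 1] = 4*q + 2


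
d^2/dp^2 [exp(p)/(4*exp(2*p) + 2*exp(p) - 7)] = (16*exp(4*p) - 8*exp(3*p) + 168*exp(2*p) + 14*exp(p) + 49)*exp(p)/(64*exp(6*p) + 96*exp(5*p) - 288*exp(4*p) - 328*exp(3*p) + 504*exp(2*p) + 294*exp(p) - 343)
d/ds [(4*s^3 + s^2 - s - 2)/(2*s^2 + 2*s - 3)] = (8*s^4 + 16*s^3 - 32*s^2 + 2*s + 7)/(4*s^4 + 8*s^3 - 8*s^2 - 12*s + 9)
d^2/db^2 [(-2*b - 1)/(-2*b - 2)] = -1/(b + 1)^3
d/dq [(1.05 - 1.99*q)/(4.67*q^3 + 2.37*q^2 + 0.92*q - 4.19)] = (18.5866*q^3 - 9.9942*q^2 - 4.977*q + 7.3721)/(21.8089*q^6 + 22.1358*q^5 + 14.2097*q^4 - 34.7738*q^3 - 19.0142*q^2 - 7.7096*q + 17.5561)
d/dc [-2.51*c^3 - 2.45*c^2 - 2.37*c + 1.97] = -7.53*c^2 - 4.9*c - 2.37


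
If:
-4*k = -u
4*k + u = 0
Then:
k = 0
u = 0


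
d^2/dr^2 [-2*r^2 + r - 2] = -4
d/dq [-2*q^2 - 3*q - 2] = -4*q - 3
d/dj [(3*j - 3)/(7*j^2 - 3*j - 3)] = 3*(-7*j^2 + 14*j - 6)/(49*j^4 - 42*j^3 - 33*j^2 + 18*j + 9)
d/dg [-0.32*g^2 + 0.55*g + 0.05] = 0.55 - 0.64*g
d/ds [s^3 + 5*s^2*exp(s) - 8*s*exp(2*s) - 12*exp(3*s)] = 5*s^2*exp(s) + 3*s^2 - 16*s*exp(2*s) + 10*s*exp(s) - 36*exp(3*s) - 8*exp(2*s)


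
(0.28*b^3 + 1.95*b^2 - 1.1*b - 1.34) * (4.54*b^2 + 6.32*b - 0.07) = 1.2712*b^5 + 10.6226*b^4 + 7.3104*b^3 - 13.1721*b^2 - 8.3918*b + 0.0938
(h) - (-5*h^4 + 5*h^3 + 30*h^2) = 5*h^4 - 5*h^3 - 30*h^2 + h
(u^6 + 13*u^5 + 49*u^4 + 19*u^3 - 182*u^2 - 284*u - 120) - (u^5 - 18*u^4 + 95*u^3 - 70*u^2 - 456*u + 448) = u^6 + 12*u^5 + 67*u^4 - 76*u^3 - 112*u^2 + 172*u - 568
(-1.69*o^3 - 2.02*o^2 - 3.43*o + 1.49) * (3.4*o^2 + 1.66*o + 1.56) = -5.746*o^5 - 9.6734*o^4 - 17.6516*o^3 - 3.779*o^2 - 2.8774*o + 2.3244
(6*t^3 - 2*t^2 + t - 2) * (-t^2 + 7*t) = -6*t^5 + 44*t^4 - 15*t^3 + 9*t^2 - 14*t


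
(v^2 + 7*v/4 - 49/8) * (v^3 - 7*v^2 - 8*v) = v^5 - 21*v^4/4 - 211*v^3/8 + 231*v^2/8 + 49*v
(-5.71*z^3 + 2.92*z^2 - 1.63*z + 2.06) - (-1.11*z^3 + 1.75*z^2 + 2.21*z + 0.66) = -4.6*z^3 + 1.17*z^2 - 3.84*z + 1.4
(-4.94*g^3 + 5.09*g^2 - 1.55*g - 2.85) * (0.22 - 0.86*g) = 4.2484*g^4 - 5.4642*g^3 + 2.4528*g^2 + 2.11*g - 0.627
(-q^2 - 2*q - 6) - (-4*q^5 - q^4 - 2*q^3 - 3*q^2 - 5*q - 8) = 4*q^5 + q^4 + 2*q^3 + 2*q^2 + 3*q + 2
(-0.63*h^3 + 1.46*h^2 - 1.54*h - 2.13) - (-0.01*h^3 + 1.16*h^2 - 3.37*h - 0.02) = -0.62*h^3 + 0.3*h^2 + 1.83*h - 2.11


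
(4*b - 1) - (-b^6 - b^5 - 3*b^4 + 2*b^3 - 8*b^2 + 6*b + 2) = b^6 + b^5 + 3*b^4 - 2*b^3 + 8*b^2 - 2*b - 3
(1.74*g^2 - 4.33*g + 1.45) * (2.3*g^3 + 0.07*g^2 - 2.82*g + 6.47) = 4.002*g^5 - 9.8372*g^4 - 1.8749*g^3 + 23.5699*g^2 - 32.1041*g + 9.3815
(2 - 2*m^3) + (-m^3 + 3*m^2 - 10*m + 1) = -3*m^3 + 3*m^2 - 10*m + 3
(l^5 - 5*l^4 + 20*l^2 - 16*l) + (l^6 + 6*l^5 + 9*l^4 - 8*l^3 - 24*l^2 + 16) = l^6 + 7*l^5 + 4*l^4 - 8*l^3 - 4*l^2 - 16*l + 16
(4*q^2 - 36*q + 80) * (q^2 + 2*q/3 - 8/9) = 4*q^4 - 100*q^3/3 + 472*q^2/9 + 256*q/3 - 640/9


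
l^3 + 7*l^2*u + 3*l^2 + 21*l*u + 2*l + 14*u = (l + 1)*(l + 2)*(l + 7*u)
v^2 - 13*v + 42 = (v - 7)*(v - 6)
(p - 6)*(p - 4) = p^2 - 10*p + 24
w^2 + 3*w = w*(w + 3)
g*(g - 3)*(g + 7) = g^3 + 4*g^2 - 21*g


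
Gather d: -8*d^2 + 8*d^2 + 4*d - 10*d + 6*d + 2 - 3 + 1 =0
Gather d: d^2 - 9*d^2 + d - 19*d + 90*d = -8*d^2 + 72*d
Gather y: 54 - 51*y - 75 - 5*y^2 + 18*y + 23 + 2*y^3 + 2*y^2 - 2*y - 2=2*y^3 - 3*y^2 - 35*y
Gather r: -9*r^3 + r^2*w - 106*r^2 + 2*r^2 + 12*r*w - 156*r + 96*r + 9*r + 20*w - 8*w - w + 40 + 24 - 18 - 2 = -9*r^3 + r^2*(w - 104) + r*(12*w - 51) + 11*w + 44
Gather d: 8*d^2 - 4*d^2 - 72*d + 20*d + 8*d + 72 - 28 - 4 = 4*d^2 - 44*d + 40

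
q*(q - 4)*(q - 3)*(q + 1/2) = q^4 - 13*q^3/2 + 17*q^2/2 + 6*q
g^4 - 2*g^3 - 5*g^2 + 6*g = g*(g - 3)*(g - 1)*(g + 2)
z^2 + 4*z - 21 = (z - 3)*(z + 7)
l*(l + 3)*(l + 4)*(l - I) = l^4 + 7*l^3 - I*l^3 + 12*l^2 - 7*I*l^2 - 12*I*l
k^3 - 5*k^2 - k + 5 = (k - 5)*(k - 1)*(k + 1)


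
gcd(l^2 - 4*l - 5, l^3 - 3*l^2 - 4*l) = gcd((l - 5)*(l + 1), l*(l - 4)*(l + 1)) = l + 1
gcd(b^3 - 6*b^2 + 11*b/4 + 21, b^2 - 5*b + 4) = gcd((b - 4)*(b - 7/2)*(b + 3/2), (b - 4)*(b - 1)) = b - 4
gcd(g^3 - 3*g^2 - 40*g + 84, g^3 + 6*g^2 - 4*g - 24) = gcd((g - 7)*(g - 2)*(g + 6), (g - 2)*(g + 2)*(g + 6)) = g^2 + 4*g - 12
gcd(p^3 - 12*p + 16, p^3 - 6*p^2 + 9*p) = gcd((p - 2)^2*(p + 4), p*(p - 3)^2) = 1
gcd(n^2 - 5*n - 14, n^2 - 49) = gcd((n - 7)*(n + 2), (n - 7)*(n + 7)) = n - 7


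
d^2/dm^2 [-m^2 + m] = -2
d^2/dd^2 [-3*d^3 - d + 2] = -18*d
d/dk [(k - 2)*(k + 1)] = 2*k - 1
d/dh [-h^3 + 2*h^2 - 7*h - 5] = -3*h^2 + 4*h - 7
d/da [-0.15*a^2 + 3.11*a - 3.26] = 3.11 - 0.3*a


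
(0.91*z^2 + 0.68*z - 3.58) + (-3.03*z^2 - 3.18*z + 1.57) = -2.12*z^2 - 2.5*z - 2.01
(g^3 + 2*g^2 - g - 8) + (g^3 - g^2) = 2*g^3 + g^2 - g - 8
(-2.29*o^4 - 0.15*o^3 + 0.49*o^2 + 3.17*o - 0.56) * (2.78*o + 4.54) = -6.3662*o^5 - 10.8136*o^4 + 0.6812*o^3 + 11.0372*o^2 + 12.835*o - 2.5424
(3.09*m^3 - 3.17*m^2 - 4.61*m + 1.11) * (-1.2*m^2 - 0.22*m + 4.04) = -3.708*m^5 + 3.1242*m^4 + 18.713*m^3 - 13.1246*m^2 - 18.8686*m + 4.4844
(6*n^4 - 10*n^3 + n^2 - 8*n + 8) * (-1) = -6*n^4 + 10*n^3 - n^2 + 8*n - 8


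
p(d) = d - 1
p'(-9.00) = 1.00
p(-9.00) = -10.00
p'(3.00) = 1.00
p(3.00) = 2.00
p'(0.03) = 1.00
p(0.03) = -0.97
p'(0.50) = 1.00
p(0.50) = -0.50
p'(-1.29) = 1.00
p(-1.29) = -2.29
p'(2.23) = 1.00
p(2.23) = 1.23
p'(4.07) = 1.00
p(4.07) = 3.07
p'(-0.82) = 1.00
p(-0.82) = -1.82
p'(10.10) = 1.00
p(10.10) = 9.10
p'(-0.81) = 1.00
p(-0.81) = -1.81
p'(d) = 1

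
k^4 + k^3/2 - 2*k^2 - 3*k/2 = k*(k - 3/2)*(k + 1)^2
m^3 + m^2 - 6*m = m*(m - 2)*(m + 3)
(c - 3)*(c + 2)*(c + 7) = c^3 + 6*c^2 - 13*c - 42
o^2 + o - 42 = (o - 6)*(o + 7)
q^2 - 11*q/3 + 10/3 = (q - 2)*(q - 5/3)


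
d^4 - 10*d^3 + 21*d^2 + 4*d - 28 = (d - 7)*(d - 2)^2*(d + 1)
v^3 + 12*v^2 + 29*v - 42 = (v - 1)*(v + 6)*(v + 7)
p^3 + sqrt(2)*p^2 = p^2*(p + sqrt(2))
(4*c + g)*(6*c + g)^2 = 144*c^3 + 84*c^2*g + 16*c*g^2 + g^3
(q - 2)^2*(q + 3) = q^3 - q^2 - 8*q + 12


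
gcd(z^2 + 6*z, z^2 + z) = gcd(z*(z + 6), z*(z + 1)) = z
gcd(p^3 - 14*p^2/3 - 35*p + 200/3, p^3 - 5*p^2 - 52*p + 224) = p - 8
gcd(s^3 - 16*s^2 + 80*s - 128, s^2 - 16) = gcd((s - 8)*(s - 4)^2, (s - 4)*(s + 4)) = s - 4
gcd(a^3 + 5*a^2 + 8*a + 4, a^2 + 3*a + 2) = a^2 + 3*a + 2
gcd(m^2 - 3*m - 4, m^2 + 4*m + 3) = m + 1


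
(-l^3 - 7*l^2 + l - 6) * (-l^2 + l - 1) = l^5 + 6*l^4 - 7*l^3 + 14*l^2 - 7*l + 6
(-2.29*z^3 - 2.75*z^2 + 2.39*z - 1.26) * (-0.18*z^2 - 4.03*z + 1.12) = 0.4122*z^5 + 9.7237*z^4 + 8.0875*z^3 - 12.4849*z^2 + 7.7546*z - 1.4112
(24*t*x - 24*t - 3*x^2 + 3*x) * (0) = 0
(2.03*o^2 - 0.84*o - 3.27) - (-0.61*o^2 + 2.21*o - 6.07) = 2.64*o^2 - 3.05*o + 2.8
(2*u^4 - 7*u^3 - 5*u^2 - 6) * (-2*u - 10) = -4*u^5 - 6*u^4 + 80*u^3 + 50*u^2 + 12*u + 60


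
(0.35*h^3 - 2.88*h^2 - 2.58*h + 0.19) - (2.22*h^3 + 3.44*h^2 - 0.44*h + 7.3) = -1.87*h^3 - 6.32*h^2 - 2.14*h - 7.11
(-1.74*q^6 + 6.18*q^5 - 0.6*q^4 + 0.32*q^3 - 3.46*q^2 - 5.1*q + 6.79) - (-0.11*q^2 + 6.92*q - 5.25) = -1.74*q^6 + 6.18*q^5 - 0.6*q^4 + 0.32*q^3 - 3.35*q^2 - 12.02*q + 12.04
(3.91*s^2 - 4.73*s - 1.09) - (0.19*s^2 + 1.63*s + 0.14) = 3.72*s^2 - 6.36*s - 1.23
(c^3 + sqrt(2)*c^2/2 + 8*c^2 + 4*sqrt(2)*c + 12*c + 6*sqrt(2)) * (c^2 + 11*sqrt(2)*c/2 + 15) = c^5 + 8*c^4 + 6*sqrt(2)*c^4 + 65*c^3/2 + 48*sqrt(2)*c^3 + 159*sqrt(2)*c^2/2 + 164*c^2 + 60*sqrt(2)*c + 246*c + 90*sqrt(2)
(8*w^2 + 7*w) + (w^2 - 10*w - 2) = 9*w^2 - 3*w - 2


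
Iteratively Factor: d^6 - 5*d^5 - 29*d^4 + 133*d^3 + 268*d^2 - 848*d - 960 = (d - 4)*(d^5 - d^4 - 33*d^3 + d^2 + 272*d + 240) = (d - 4)*(d + 4)*(d^4 - 5*d^3 - 13*d^2 + 53*d + 60) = (d - 4)*(d + 3)*(d + 4)*(d^3 - 8*d^2 + 11*d + 20) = (d - 4)*(d + 1)*(d + 3)*(d + 4)*(d^2 - 9*d + 20) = (d - 5)*(d - 4)*(d + 1)*(d + 3)*(d + 4)*(d - 4)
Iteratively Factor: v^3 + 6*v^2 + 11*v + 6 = (v + 1)*(v^2 + 5*v + 6) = (v + 1)*(v + 3)*(v + 2)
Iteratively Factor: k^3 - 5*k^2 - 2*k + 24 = (k - 3)*(k^2 - 2*k - 8) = (k - 3)*(k + 2)*(k - 4)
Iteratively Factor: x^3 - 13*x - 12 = (x + 3)*(x^2 - 3*x - 4) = (x - 4)*(x + 3)*(x + 1)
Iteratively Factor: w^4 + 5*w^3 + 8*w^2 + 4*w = (w + 2)*(w^3 + 3*w^2 + 2*w) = (w + 2)^2*(w^2 + w) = (w + 1)*(w + 2)^2*(w)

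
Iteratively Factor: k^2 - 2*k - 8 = (k - 4)*(k + 2)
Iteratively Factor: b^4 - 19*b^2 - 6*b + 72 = (b + 3)*(b^3 - 3*b^2 - 10*b + 24) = (b - 2)*(b + 3)*(b^2 - b - 12) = (b - 2)*(b + 3)^2*(b - 4)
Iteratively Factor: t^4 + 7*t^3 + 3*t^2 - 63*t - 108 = (t + 3)*(t^3 + 4*t^2 - 9*t - 36) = (t + 3)*(t + 4)*(t^2 - 9) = (t - 3)*(t + 3)*(t + 4)*(t + 3)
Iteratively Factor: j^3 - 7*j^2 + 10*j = (j - 5)*(j^2 - 2*j) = j*(j - 5)*(j - 2)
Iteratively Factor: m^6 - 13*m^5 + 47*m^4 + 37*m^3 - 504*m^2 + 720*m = (m - 4)*(m^5 - 9*m^4 + 11*m^3 + 81*m^2 - 180*m) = (m - 4)*(m - 3)*(m^4 - 6*m^3 - 7*m^2 + 60*m) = (m - 4)^2*(m - 3)*(m^3 - 2*m^2 - 15*m) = (m - 4)^2*(m - 3)*(m + 3)*(m^2 - 5*m) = (m - 5)*(m - 4)^2*(m - 3)*(m + 3)*(m)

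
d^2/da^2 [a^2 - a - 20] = 2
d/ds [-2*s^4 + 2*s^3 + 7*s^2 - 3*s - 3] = -8*s^3 + 6*s^2 + 14*s - 3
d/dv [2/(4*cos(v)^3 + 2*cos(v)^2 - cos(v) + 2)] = 2*(12*cos(v)^2 + 4*cos(v) - 1)*sin(v)/(2*cos(v) + cos(2*v) + cos(3*v) + 3)^2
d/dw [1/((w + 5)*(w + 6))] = (-2*w - 11)/(w^4 + 22*w^3 + 181*w^2 + 660*w + 900)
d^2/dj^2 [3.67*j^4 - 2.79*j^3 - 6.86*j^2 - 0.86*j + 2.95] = 44.04*j^2 - 16.74*j - 13.72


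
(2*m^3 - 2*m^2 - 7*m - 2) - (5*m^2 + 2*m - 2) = 2*m^3 - 7*m^2 - 9*m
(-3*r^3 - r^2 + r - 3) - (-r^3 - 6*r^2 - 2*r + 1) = -2*r^3 + 5*r^2 + 3*r - 4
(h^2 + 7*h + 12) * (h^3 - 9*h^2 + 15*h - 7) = h^5 - 2*h^4 - 36*h^3 - 10*h^2 + 131*h - 84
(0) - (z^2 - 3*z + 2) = -z^2 + 3*z - 2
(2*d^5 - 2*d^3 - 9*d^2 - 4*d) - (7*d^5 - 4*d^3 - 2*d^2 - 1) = -5*d^5 + 2*d^3 - 7*d^2 - 4*d + 1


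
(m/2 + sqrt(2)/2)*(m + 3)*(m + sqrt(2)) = m^3/2 + sqrt(2)*m^2 + 3*m^2/2 + m + 3*sqrt(2)*m + 3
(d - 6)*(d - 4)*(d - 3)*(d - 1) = d^4 - 14*d^3 + 67*d^2 - 126*d + 72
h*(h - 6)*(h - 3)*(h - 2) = h^4 - 11*h^3 + 36*h^2 - 36*h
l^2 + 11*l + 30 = (l + 5)*(l + 6)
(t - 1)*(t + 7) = t^2 + 6*t - 7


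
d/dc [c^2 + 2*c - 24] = 2*c + 2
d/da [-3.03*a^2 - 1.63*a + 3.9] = -6.06*a - 1.63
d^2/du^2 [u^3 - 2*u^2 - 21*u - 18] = 6*u - 4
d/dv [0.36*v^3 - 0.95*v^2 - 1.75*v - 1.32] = 1.08*v^2 - 1.9*v - 1.75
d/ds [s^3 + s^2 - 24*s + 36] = 3*s^2 + 2*s - 24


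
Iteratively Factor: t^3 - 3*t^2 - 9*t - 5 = (t + 1)*(t^2 - 4*t - 5) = (t + 1)^2*(t - 5)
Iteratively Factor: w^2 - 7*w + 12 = (w - 3)*(w - 4)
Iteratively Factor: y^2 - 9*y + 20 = (y - 4)*(y - 5)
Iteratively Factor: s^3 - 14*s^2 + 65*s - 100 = (s - 5)*(s^2 - 9*s + 20) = (s - 5)*(s - 4)*(s - 5)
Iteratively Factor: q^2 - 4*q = (q)*(q - 4)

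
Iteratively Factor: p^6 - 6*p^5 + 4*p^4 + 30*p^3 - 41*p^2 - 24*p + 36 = (p - 3)*(p^5 - 3*p^4 - 5*p^3 + 15*p^2 + 4*p - 12) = (p - 3)*(p + 2)*(p^4 - 5*p^3 + 5*p^2 + 5*p - 6) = (p - 3)*(p + 1)*(p + 2)*(p^3 - 6*p^2 + 11*p - 6) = (p - 3)^2*(p + 1)*(p + 2)*(p^2 - 3*p + 2) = (p - 3)^2*(p - 1)*(p + 1)*(p + 2)*(p - 2)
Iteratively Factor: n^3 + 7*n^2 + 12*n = (n + 4)*(n^2 + 3*n) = n*(n + 4)*(n + 3)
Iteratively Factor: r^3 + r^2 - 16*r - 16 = (r + 1)*(r^2 - 16) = (r - 4)*(r + 1)*(r + 4)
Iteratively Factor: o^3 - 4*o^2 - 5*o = (o + 1)*(o^2 - 5*o) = o*(o + 1)*(o - 5)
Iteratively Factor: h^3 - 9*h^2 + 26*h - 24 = (h - 3)*(h^2 - 6*h + 8) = (h - 3)*(h - 2)*(h - 4)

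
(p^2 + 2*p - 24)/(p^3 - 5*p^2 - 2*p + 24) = (p + 6)/(p^2 - p - 6)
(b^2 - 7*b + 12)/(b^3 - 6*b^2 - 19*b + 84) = (b - 4)/(b^2 - 3*b - 28)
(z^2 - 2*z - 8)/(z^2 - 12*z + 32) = (z + 2)/(z - 8)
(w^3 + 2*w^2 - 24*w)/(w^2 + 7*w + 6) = w*(w - 4)/(w + 1)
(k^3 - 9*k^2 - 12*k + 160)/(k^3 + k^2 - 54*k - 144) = (k^2 - k - 20)/(k^2 + 9*k + 18)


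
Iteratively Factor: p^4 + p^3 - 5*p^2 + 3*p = (p - 1)*(p^3 + 2*p^2 - 3*p) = (p - 1)^2*(p^2 + 3*p) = p*(p - 1)^2*(p + 3)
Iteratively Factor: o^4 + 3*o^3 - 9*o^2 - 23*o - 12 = (o + 1)*(o^3 + 2*o^2 - 11*o - 12) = (o + 1)*(o + 4)*(o^2 - 2*o - 3) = (o - 3)*(o + 1)*(o + 4)*(o + 1)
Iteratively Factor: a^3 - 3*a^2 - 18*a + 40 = (a - 5)*(a^2 + 2*a - 8) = (a - 5)*(a - 2)*(a + 4)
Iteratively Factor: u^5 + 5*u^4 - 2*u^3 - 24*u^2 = (u)*(u^4 + 5*u^3 - 2*u^2 - 24*u) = u*(u - 2)*(u^3 + 7*u^2 + 12*u) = u*(u - 2)*(u + 4)*(u^2 + 3*u) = u^2*(u - 2)*(u + 4)*(u + 3)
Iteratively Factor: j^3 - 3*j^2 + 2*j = (j - 1)*(j^2 - 2*j) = (j - 2)*(j - 1)*(j)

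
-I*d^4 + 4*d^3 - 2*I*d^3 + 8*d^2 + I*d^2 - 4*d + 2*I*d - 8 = (d - 1)*(d + 2)*(d + 4*I)*(-I*d - I)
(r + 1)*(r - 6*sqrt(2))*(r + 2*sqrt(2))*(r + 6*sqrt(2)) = r^4 + r^3 + 2*sqrt(2)*r^3 - 72*r^2 + 2*sqrt(2)*r^2 - 144*sqrt(2)*r - 72*r - 144*sqrt(2)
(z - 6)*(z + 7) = z^2 + z - 42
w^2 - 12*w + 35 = (w - 7)*(w - 5)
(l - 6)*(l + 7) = l^2 + l - 42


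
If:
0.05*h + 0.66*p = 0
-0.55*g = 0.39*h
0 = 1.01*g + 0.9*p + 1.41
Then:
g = -1.27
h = 1.80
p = -0.14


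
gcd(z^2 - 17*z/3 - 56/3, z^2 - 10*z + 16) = z - 8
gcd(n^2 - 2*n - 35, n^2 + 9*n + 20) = n + 5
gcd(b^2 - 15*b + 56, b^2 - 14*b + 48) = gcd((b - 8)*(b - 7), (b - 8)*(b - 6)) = b - 8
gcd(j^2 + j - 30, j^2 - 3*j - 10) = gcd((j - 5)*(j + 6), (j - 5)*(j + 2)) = j - 5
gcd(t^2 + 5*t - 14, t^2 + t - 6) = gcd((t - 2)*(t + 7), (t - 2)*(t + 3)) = t - 2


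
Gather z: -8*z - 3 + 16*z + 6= 8*z + 3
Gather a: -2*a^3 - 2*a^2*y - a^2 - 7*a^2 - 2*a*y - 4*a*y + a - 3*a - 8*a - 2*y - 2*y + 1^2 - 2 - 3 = -2*a^3 + a^2*(-2*y - 8) + a*(-6*y - 10) - 4*y - 4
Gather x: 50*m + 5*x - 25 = 50*m + 5*x - 25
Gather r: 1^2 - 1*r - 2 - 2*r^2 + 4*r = -2*r^2 + 3*r - 1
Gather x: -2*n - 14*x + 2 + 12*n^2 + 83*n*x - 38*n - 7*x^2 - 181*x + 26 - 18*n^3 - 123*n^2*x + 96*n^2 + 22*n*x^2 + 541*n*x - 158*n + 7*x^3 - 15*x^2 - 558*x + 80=-18*n^3 + 108*n^2 - 198*n + 7*x^3 + x^2*(22*n - 22) + x*(-123*n^2 + 624*n - 753) + 108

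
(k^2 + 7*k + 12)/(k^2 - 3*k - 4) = (k^2 + 7*k + 12)/(k^2 - 3*k - 4)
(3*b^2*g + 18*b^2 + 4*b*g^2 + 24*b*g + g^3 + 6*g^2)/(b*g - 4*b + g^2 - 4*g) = (3*b*g + 18*b + g^2 + 6*g)/(g - 4)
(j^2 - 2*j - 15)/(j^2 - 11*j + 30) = (j + 3)/(j - 6)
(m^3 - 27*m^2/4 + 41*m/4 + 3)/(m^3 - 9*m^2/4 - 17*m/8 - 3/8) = 2*(m - 4)/(2*m + 1)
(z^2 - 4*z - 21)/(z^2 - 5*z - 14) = (z + 3)/(z + 2)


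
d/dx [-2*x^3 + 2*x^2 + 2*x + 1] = -6*x^2 + 4*x + 2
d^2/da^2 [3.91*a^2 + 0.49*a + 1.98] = 7.82000000000000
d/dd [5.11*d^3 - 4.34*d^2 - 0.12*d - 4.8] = 15.33*d^2 - 8.68*d - 0.12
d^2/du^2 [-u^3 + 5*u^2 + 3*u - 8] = 10 - 6*u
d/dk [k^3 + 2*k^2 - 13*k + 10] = 3*k^2 + 4*k - 13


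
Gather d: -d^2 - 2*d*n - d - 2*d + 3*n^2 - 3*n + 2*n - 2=-d^2 + d*(-2*n - 3) + 3*n^2 - n - 2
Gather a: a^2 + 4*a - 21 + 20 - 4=a^2 + 4*a - 5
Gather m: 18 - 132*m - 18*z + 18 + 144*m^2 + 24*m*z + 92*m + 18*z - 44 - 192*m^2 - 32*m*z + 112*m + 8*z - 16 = -48*m^2 + m*(72 - 8*z) + 8*z - 24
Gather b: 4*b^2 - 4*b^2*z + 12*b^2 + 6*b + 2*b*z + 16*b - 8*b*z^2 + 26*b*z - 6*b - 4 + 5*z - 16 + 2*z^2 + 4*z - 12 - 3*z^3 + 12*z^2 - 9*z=b^2*(16 - 4*z) + b*(-8*z^2 + 28*z + 16) - 3*z^3 + 14*z^2 - 32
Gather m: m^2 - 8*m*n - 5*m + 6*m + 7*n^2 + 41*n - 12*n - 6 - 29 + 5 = m^2 + m*(1 - 8*n) + 7*n^2 + 29*n - 30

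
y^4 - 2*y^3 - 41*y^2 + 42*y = y*(y - 7)*(y - 1)*(y + 6)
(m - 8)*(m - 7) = m^2 - 15*m + 56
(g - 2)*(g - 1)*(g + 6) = g^3 + 3*g^2 - 16*g + 12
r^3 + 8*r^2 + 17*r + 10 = (r + 1)*(r + 2)*(r + 5)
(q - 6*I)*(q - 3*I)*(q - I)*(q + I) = q^4 - 9*I*q^3 - 17*q^2 - 9*I*q - 18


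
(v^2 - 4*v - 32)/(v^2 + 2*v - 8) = (v - 8)/(v - 2)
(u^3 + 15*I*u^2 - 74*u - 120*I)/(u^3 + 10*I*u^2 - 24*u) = (u + 5*I)/u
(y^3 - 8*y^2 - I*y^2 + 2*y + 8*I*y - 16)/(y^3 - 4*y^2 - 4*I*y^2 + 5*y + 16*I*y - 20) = (y^2 - 2*y*(4 + I) + 16*I)/(y^2 - y*(4 + 5*I) + 20*I)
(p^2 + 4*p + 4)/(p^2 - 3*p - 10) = (p + 2)/(p - 5)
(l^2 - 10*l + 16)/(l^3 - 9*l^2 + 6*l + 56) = (l^2 - 10*l + 16)/(l^3 - 9*l^2 + 6*l + 56)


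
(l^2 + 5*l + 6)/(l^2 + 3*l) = (l + 2)/l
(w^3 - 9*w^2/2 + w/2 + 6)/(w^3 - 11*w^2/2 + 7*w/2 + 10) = (2*w - 3)/(2*w - 5)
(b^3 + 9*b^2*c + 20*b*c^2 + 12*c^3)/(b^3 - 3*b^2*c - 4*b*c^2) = (b^2 + 8*b*c + 12*c^2)/(b*(b - 4*c))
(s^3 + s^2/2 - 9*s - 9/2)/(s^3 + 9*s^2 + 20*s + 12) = (2*s^3 + s^2 - 18*s - 9)/(2*(s^3 + 9*s^2 + 20*s + 12))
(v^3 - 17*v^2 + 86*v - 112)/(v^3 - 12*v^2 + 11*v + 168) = (v - 2)/(v + 3)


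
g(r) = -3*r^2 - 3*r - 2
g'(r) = -6*r - 3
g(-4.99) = -61.73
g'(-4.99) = 26.94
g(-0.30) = -1.37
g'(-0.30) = -1.20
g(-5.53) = -77.15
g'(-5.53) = 30.18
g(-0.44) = -1.26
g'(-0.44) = -0.36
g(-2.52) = -13.49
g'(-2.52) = 12.12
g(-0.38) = -1.29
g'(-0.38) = -0.72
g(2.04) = -20.60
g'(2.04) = -15.24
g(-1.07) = -2.22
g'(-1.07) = 3.42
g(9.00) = -272.00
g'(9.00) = -57.00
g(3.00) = -38.00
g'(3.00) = -21.00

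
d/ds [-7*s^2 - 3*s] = -14*s - 3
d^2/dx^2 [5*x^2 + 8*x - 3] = 10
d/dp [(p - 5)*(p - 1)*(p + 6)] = 3*p^2 - 31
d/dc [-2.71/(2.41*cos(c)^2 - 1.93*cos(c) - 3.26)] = (5.2303 - 13.0622*cos(c))*sin(c)/(-2.41*cos(c)^2 + 1.93*cos(c) + 3.26)^2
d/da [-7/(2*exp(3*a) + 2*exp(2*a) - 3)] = (42*exp(a) + 28)*exp(2*a)/(2*exp(3*a) + 2*exp(2*a) - 3)^2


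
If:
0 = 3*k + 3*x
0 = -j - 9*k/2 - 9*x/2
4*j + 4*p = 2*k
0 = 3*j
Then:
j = 0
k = -x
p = -x/2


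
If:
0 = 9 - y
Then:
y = 9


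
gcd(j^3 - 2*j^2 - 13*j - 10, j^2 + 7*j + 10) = j + 2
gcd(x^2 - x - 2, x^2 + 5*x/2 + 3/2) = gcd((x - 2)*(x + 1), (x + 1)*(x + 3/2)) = x + 1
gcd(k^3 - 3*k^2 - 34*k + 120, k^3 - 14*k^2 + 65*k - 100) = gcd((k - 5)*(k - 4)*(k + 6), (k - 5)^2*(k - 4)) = k^2 - 9*k + 20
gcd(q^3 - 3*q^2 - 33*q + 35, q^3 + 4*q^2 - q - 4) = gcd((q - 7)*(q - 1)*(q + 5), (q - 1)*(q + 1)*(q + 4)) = q - 1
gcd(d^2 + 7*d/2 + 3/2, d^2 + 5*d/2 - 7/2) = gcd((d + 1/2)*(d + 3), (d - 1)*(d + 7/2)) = 1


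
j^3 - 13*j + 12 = (j - 3)*(j - 1)*(j + 4)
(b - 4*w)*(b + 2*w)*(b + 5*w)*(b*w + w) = b^4*w + 3*b^3*w^2 + b^3*w - 18*b^2*w^3 + 3*b^2*w^2 - 40*b*w^4 - 18*b*w^3 - 40*w^4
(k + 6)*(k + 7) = k^2 + 13*k + 42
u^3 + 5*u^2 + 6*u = u*(u + 2)*(u + 3)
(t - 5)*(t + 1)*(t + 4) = t^3 - 21*t - 20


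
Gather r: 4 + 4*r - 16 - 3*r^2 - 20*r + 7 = -3*r^2 - 16*r - 5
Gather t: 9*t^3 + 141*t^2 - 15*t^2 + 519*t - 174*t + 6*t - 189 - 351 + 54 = 9*t^3 + 126*t^2 + 351*t - 486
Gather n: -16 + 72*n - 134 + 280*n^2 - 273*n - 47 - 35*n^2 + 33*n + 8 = 245*n^2 - 168*n - 189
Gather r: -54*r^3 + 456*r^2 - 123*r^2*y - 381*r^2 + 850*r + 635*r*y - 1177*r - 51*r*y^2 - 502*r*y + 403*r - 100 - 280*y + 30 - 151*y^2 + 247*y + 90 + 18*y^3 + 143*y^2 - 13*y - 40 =-54*r^3 + r^2*(75 - 123*y) + r*(-51*y^2 + 133*y + 76) + 18*y^3 - 8*y^2 - 46*y - 20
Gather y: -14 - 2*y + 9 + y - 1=-y - 6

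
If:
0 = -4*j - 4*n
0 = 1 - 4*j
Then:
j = 1/4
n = -1/4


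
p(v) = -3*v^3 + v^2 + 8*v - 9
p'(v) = -9*v^2 + 2*v + 8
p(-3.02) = 58.59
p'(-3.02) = -80.12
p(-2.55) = 26.85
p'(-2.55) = -55.62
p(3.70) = -117.67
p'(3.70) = -107.81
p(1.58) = -5.70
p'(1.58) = -11.31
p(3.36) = -84.63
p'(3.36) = -86.89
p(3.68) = -115.53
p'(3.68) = -106.52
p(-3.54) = 108.30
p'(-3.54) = -111.86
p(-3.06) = 61.84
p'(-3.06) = -82.39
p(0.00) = -9.00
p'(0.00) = 8.00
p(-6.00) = 627.00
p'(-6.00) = -328.00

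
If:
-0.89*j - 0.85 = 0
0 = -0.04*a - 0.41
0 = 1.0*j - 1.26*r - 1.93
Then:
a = -10.25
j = -0.96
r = -2.29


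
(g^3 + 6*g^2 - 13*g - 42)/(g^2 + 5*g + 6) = (g^2 + 4*g - 21)/(g + 3)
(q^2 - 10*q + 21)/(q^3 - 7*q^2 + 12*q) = (q - 7)/(q*(q - 4))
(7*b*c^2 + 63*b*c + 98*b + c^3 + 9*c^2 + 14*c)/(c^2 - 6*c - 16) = (7*b*c + 49*b + c^2 + 7*c)/(c - 8)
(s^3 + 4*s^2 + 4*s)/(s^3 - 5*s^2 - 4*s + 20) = s*(s + 2)/(s^2 - 7*s + 10)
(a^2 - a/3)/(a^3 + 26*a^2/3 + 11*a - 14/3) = a/(a^2 + 9*a + 14)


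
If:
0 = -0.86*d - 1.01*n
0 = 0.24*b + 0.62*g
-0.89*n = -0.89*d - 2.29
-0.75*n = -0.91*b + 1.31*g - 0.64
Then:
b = 0.17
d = -1.39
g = -0.07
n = 1.18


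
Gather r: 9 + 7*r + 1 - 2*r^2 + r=-2*r^2 + 8*r + 10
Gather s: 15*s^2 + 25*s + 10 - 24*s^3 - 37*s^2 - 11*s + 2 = -24*s^3 - 22*s^2 + 14*s + 12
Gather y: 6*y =6*y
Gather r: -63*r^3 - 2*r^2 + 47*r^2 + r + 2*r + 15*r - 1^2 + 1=-63*r^3 + 45*r^2 + 18*r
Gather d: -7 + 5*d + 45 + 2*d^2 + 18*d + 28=2*d^2 + 23*d + 66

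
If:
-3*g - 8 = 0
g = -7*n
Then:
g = -8/3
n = 8/21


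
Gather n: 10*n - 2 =10*n - 2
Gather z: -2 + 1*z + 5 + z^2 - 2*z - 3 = z^2 - z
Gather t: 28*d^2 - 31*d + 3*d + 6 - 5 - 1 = 28*d^2 - 28*d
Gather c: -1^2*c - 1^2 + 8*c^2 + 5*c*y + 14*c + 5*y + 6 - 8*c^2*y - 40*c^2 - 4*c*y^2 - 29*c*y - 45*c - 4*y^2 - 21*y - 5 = c^2*(-8*y - 32) + c*(-4*y^2 - 24*y - 32) - 4*y^2 - 16*y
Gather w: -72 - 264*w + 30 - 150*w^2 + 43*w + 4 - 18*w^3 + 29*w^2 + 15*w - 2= -18*w^3 - 121*w^2 - 206*w - 40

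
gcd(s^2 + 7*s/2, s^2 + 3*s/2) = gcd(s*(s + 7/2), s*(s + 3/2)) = s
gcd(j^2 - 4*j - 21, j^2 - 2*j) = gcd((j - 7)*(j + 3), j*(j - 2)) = 1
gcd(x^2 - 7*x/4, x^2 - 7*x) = x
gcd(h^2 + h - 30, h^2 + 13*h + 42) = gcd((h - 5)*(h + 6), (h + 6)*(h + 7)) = h + 6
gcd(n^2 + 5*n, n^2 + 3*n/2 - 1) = 1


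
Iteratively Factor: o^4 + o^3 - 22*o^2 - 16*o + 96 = (o - 2)*(o^3 + 3*o^2 - 16*o - 48) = (o - 2)*(o + 4)*(o^2 - o - 12) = (o - 2)*(o + 3)*(o + 4)*(o - 4)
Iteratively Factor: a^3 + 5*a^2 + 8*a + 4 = (a + 1)*(a^2 + 4*a + 4) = (a + 1)*(a + 2)*(a + 2)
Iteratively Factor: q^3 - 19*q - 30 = (q + 2)*(q^2 - 2*q - 15) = (q - 5)*(q + 2)*(q + 3)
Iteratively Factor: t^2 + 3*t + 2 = (t + 2)*(t + 1)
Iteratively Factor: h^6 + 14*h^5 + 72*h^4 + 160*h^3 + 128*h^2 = (h + 4)*(h^5 + 10*h^4 + 32*h^3 + 32*h^2) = h*(h + 4)*(h^4 + 10*h^3 + 32*h^2 + 32*h) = h*(h + 4)^2*(h^3 + 6*h^2 + 8*h) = h*(h + 2)*(h + 4)^2*(h^2 + 4*h) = h*(h + 2)*(h + 4)^3*(h)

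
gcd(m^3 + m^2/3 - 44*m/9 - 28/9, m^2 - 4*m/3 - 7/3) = m - 7/3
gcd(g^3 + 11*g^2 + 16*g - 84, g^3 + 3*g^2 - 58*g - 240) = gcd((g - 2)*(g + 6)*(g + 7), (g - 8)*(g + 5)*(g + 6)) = g + 6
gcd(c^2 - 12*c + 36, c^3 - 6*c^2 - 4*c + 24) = c - 6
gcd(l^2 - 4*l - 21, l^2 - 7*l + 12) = 1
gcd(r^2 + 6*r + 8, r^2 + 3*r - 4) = r + 4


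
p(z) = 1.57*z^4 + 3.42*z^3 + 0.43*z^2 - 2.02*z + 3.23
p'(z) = 6.28*z^3 + 10.26*z^2 + 0.86*z - 2.02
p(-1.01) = 3.82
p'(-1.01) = 1.11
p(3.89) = 562.69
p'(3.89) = 526.25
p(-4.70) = 433.26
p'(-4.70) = -431.43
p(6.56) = 3881.42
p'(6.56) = 2217.99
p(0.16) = 2.93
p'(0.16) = -1.59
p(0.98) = 6.33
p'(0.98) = 14.59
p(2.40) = 100.23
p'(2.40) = 145.96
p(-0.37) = 3.89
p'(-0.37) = -1.25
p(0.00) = 3.23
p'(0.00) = -2.02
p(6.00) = 2780.03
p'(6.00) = 1728.98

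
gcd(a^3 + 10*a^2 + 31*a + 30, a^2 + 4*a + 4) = a + 2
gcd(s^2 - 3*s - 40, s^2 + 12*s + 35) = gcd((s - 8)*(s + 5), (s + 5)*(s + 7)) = s + 5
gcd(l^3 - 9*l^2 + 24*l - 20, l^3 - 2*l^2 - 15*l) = l - 5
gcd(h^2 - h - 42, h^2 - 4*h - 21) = h - 7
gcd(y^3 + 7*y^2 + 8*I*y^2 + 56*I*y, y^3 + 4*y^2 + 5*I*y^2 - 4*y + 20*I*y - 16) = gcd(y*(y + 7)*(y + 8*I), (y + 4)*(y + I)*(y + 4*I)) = 1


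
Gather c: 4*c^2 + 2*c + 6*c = 4*c^2 + 8*c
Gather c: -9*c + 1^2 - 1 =-9*c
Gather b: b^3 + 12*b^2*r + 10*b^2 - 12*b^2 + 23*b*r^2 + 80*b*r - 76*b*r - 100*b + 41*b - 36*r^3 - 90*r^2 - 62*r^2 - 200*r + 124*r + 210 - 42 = b^3 + b^2*(12*r - 2) + b*(23*r^2 + 4*r - 59) - 36*r^3 - 152*r^2 - 76*r + 168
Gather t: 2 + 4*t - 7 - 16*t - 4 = -12*t - 9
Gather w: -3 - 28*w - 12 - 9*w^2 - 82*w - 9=-9*w^2 - 110*w - 24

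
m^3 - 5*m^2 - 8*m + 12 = (m - 6)*(m - 1)*(m + 2)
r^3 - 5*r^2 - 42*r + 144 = (r - 8)*(r - 3)*(r + 6)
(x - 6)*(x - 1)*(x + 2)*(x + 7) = x^4 + 2*x^3 - 43*x^2 - 44*x + 84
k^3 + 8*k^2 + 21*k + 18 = (k + 2)*(k + 3)^2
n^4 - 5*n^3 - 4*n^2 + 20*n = n*(n - 5)*(n - 2)*(n + 2)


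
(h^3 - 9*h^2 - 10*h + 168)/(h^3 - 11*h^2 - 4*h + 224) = (h - 6)/(h - 8)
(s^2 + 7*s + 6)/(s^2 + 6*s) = (s + 1)/s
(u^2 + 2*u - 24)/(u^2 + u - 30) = (u - 4)/(u - 5)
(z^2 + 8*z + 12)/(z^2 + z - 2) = (z + 6)/(z - 1)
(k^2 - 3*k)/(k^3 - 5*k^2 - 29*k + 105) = k/(k^2 - 2*k - 35)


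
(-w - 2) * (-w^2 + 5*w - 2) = w^3 - 3*w^2 - 8*w + 4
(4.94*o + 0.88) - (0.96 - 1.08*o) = 6.02*o - 0.08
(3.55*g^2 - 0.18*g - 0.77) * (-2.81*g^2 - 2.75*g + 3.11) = -9.9755*g^4 - 9.2567*g^3 + 13.6992*g^2 + 1.5577*g - 2.3947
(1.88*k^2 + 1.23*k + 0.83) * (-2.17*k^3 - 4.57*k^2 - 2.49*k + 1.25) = -4.0796*k^5 - 11.2607*k^4 - 12.1034*k^3 - 4.5058*k^2 - 0.5292*k + 1.0375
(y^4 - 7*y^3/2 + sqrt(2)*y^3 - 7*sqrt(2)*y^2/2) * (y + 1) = y^5 - 5*y^4/2 + sqrt(2)*y^4 - 5*sqrt(2)*y^3/2 - 7*y^3/2 - 7*sqrt(2)*y^2/2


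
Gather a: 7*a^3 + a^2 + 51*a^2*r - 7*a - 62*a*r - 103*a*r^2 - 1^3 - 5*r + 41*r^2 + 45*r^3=7*a^3 + a^2*(51*r + 1) + a*(-103*r^2 - 62*r - 7) + 45*r^3 + 41*r^2 - 5*r - 1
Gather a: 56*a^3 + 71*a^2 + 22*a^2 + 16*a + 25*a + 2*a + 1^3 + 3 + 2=56*a^3 + 93*a^2 + 43*a + 6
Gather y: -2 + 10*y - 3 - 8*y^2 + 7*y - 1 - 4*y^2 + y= -12*y^2 + 18*y - 6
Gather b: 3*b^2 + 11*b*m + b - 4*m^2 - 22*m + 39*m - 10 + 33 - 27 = 3*b^2 + b*(11*m + 1) - 4*m^2 + 17*m - 4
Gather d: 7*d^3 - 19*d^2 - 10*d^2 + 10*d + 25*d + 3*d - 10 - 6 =7*d^3 - 29*d^2 + 38*d - 16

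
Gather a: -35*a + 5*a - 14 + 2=-30*a - 12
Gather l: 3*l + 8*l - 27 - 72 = 11*l - 99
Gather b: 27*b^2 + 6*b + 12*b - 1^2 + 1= 27*b^2 + 18*b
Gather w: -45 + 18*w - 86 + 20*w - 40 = 38*w - 171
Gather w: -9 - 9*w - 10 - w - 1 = -10*w - 20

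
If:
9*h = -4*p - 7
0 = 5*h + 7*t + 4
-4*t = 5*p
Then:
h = -309/395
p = 4/395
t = -1/79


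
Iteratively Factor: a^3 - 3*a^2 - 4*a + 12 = (a - 3)*(a^2 - 4) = (a - 3)*(a - 2)*(a + 2)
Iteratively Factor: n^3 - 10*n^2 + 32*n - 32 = (n - 4)*(n^2 - 6*n + 8) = (n - 4)*(n - 2)*(n - 4)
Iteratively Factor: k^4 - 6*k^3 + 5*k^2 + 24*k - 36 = (k - 2)*(k^3 - 4*k^2 - 3*k + 18) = (k - 2)*(k + 2)*(k^2 - 6*k + 9) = (k - 3)*(k - 2)*(k + 2)*(k - 3)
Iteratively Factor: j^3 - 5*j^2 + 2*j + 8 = (j - 2)*(j^2 - 3*j - 4) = (j - 4)*(j - 2)*(j + 1)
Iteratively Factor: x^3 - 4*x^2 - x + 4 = (x - 4)*(x^2 - 1) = (x - 4)*(x + 1)*(x - 1)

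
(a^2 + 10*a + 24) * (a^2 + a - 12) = a^4 + 11*a^3 + 22*a^2 - 96*a - 288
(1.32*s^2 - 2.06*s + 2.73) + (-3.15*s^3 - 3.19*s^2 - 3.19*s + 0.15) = -3.15*s^3 - 1.87*s^2 - 5.25*s + 2.88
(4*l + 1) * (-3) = -12*l - 3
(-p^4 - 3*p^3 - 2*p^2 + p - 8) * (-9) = 9*p^4 + 27*p^3 + 18*p^2 - 9*p + 72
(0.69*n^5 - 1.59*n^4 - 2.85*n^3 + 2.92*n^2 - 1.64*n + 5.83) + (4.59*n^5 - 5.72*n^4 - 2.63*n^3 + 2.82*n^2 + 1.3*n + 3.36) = 5.28*n^5 - 7.31*n^4 - 5.48*n^3 + 5.74*n^2 - 0.34*n + 9.19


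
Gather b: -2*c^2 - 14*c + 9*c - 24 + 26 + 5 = -2*c^2 - 5*c + 7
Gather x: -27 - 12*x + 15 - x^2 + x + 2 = -x^2 - 11*x - 10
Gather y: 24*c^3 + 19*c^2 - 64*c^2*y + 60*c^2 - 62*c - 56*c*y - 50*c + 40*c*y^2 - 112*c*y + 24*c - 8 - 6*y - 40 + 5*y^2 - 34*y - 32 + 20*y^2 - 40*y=24*c^3 + 79*c^2 - 88*c + y^2*(40*c + 25) + y*(-64*c^2 - 168*c - 80) - 80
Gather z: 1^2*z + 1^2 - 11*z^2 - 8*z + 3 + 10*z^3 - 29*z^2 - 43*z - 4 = 10*z^3 - 40*z^2 - 50*z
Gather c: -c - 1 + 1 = -c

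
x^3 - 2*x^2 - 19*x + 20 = (x - 5)*(x - 1)*(x + 4)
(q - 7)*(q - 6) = q^2 - 13*q + 42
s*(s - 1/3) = s^2 - s/3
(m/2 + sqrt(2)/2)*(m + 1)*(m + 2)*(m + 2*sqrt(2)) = m^4/2 + 3*m^3/2 + 3*sqrt(2)*m^3/2 + 3*m^2 + 9*sqrt(2)*m^2/2 + 3*sqrt(2)*m + 6*m + 4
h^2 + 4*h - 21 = (h - 3)*(h + 7)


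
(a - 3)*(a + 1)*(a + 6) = a^3 + 4*a^2 - 15*a - 18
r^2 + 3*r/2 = r*(r + 3/2)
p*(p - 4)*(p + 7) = p^3 + 3*p^2 - 28*p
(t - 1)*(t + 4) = t^2 + 3*t - 4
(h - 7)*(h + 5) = h^2 - 2*h - 35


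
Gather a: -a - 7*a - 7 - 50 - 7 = -8*a - 64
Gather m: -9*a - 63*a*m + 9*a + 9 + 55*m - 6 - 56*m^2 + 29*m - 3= -56*m^2 + m*(84 - 63*a)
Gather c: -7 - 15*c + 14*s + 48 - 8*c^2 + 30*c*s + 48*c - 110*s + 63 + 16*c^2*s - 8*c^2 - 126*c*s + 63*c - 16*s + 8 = c^2*(16*s - 16) + c*(96 - 96*s) - 112*s + 112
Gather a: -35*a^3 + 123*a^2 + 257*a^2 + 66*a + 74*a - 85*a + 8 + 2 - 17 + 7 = -35*a^3 + 380*a^2 + 55*a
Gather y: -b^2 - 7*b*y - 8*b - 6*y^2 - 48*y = -b^2 - 8*b - 6*y^2 + y*(-7*b - 48)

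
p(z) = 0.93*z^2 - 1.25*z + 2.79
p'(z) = 1.86*z - 1.25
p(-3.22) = 16.46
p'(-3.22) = -7.24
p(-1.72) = 7.69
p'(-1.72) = -4.45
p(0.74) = 2.37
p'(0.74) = 0.13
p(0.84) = 2.40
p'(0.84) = 0.31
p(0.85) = 2.40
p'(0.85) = 0.33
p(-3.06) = 15.32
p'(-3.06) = -6.94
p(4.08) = 13.17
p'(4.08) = 6.34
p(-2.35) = 10.86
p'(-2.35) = -5.62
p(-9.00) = 89.37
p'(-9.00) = -17.99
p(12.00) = 121.71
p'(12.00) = 21.07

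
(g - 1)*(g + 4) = g^2 + 3*g - 4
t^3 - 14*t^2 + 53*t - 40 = (t - 8)*(t - 5)*(t - 1)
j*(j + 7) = j^2 + 7*j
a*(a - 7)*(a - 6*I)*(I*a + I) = I*a^4 + 6*a^3 - 6*I*a^3 - 36*a^2 - 7*I*a^2 - 42*a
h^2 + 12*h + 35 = (h + 5)*(h + 7)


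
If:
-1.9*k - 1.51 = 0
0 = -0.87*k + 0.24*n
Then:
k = -0.79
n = -2.88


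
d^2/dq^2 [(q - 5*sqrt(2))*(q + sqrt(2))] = 2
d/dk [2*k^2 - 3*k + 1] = 4*k - 3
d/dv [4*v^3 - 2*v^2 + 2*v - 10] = 12*v^2 - 4*v + 2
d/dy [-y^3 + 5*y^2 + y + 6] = -3*y^2 + 10*y + 1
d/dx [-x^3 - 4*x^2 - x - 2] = -3*x^2 - 8*x - 1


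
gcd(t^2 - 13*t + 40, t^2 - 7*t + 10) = t - 5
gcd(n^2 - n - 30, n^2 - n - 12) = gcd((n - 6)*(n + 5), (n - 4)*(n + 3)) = 1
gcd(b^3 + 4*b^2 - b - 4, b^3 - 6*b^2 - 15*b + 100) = b + 4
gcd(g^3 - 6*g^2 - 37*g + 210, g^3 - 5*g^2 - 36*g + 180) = g^2 + g - 30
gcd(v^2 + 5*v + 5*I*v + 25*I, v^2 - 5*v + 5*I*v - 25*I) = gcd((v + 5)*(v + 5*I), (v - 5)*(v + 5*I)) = v + 5*I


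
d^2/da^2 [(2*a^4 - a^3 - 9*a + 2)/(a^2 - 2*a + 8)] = 2*(2*a^6 - 12*a^5 + 72*a^4 - 261*a^3 + 822*a^2 + 12*a - 152)/(a^6 - 6*a^5 + 36*a^4 - 104*a^3 + 288*a^2 - 384*a + 512)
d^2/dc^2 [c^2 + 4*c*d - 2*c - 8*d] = 2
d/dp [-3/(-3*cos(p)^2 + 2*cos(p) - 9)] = 6*(3*cos(p) - 1)*sin(p)/(3*cos(p)^2 - 2*cos(p) + 9)^2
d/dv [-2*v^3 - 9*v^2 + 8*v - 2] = -6*v^2 - 18*v + 8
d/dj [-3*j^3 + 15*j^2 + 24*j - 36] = -9*j^2 + 30*j + 24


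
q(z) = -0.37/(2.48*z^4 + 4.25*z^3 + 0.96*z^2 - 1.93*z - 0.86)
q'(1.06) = 0.24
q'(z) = -0.37*(-9.92*z^3 - 12.75*z^2 - 1.92*z + 1.93)/(2.48*z^4 + 4.25*z^3 + 0.96*z^2 - 1.93*z - 0.86)^2 = (3.6704*z^3 + 4.7175*z^2 + 0.7104*z - 0.7141)/(2.48*z^4 + 4.25*z^3 + 0.96*z^2 - 1.93*z - 0.86)^2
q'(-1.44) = -0.82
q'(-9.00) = -0.00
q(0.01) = 0.42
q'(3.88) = 0.00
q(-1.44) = -0.20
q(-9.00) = -0.00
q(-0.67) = -4.33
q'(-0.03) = -1.14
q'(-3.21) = -0.00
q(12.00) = -0.00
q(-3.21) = -0.00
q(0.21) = 0.31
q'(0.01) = -0.91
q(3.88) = -0.00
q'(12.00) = 0.00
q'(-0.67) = -24.09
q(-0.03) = 0.46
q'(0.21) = -0.23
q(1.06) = -0.06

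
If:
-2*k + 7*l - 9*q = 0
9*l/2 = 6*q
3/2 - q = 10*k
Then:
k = 3/32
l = 3/4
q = 9/16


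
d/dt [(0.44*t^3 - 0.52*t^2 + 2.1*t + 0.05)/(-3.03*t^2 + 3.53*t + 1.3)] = (-1.3332*t^4 + 3.1064*t^3 + 6.2434*t^2 - 1.049*t + 2.5535)/(9.1809*t^4 - 21.3918*t^3 + 4.5829*t^2 + 9.178*t + 1.69)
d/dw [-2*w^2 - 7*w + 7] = -4*w - 7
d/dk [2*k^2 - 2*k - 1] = 4*k - 2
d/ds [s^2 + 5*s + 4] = 2*s + 5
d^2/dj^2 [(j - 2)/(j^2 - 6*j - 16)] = 2*((8 - 3*j)*(-j^2 + 6*j + 16) - 4*(j - 3)^2*(j - 2))/(-j^2 + 6*j + 16)^3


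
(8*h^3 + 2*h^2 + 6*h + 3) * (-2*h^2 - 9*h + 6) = -16*h^5 - 76*h^4 + 18*h^3 - 48*h^2 + 9*h + 18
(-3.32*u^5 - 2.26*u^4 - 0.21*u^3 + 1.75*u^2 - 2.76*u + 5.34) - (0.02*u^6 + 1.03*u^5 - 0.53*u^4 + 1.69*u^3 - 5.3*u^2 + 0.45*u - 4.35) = -0.02*u^6 - 4.35*u^5 - 1.73*u^4 - 1.9*u^3 + 7.05*u^2 - 3.21*u + 9.69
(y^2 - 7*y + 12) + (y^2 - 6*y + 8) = 2*y^2 - 13*y + 20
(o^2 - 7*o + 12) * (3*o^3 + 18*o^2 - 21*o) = 3*o^5 - 3*o^4 - 111*o^3 + 363*o^2 - 252*o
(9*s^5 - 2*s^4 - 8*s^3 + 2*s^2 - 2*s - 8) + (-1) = 9*s^5 - 2*s^4 - 8*s^3 + 2*s^2 - 2*s - 9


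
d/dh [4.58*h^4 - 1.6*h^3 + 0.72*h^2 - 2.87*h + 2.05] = 18.32*h^3 - 4.8*h^2 + 1.44*h - 2.87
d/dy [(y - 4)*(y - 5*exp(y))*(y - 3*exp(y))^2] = (y - 3*exp(y))*(-2*(y - 4)*(y - 5*exp(y))*(3*exp(y) - 1) - (y - 4)*(y - 3*exp(y))*(5*exp(y) - 1) + (y - 5*exp(y))*(y - 3*exp(y)))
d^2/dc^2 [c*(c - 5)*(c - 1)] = 6*c - 12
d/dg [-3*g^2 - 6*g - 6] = -6*g - 6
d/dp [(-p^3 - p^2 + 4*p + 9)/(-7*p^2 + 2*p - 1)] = (7*p^4 - 4*p^3 + 29*p^2 + 128*p - 22)/(49*p^4 - 28*p^3 + 18*p^2 - 4*p + 1)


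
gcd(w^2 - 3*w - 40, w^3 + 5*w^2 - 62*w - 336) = w - 8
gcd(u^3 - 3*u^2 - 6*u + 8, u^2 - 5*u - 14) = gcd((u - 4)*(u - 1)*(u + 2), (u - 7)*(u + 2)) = u + 2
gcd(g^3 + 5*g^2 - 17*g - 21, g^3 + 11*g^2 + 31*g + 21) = g^2 + 8*g + 7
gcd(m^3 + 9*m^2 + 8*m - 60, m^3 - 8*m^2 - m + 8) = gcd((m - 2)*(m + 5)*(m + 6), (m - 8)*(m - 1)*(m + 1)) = 1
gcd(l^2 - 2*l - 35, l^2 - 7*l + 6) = 1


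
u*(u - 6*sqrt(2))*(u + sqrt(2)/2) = u^3 - 11*sqrt(2)*u^2/2 - 6*u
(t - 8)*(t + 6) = t^2 - 2*t - 48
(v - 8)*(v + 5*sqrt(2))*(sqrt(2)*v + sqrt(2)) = sqrt(2)*v^3 - 7*sqrt(2)*v^2 + 10*v^2 - 70*v - 8*sqrt(2)*v - 80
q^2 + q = q*(q + 1)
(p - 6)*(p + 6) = p^2 - 36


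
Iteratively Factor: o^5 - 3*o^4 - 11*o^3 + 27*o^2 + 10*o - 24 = (o + 1)*(o^4 - 4*o^3 - 7*o^2 + 34*o - 24) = (o - 4)*(o + 1)*(o^3 - 7*o + 6) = (o - 4)*(o + 1)*(o + 3)*(o^2 - 3*o + 2) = (o - 4)*(o - 1)*(o + 1)*(o + 3)*(o - 2)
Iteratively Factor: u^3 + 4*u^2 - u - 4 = (u + 4)*(u^2 - 1) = (u - 1)*(u + 4)*(u + 1)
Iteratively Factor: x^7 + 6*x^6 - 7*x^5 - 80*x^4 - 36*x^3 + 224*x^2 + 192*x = (x + 1)*(x^6 + 5*x^5 - 12*x^4 - 68*x^3 + 32*x^2 + 192*x) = (x + 1)*(x + 4)*(x^5 + x^4 - 16*x^3 - 4*x^2 + 48*x) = (x - 3)*(x + 1)*(x + 4)*(x^4 + 4*x^3 - 4*x^2 - 16*x) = (x - 3)*(x - 2)*(x + 1)*(x + 4)*(x^3 + 6*x^2 + 8*x) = (x - 3)*(x - 2)*(x + 1)*(x + 4)^2*(x^2 + 2*x) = x*(x - 3)*(x - 2)*(x + 1)*(x + 4)^2*(x + 2)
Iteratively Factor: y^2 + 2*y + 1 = (y + 1)*(y + 1)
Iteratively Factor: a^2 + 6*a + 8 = (a + 2)*(a + 4)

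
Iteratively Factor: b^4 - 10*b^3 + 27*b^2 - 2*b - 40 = (b - 4)*(b^3 - 6*b^2 + 3*b + 10) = (b - 4)*(b - 2)*(b^2 - 4*b - 5) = (b - 5)*(b - 4)*(b - 2)*(b + 1)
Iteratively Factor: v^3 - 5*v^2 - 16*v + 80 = (v + 4)*(v^2 - 9*v + 20) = (v - 5)*(v + 4)*(v - 4)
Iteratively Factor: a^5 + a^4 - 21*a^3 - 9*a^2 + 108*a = (a - 3)*(a^4 + 4*a^3 - 9*a^2 - 36*a) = (a - 3)^2*(a^3 + 7*a^2 + 12*a) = (a - 3)^2*(a + 3)*(a^2 + 4*a) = a*(a - 3)^2*(a + 3)*(a + 4)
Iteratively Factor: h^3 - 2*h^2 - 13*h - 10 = (h + 2)*(h^2 - 4*h - 5) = (h - 5)*(h + 2)*(h + 1)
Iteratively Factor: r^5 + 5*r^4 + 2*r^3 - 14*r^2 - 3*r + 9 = (r + 3)*(r^4 + 2*r^3 - 4*r^2 - 2*r + 3) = (r + 1)*(r + 3)*(r^3 + r^2 - 5*r + 3) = (r - 1)*(r + 1)*(r + 3)*(r^2 + 2*r - 3) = (r - 1)*(r + 1)*(r + 3)^2*(r - 1)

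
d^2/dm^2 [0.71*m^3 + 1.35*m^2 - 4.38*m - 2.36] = 4.26*m + 2.7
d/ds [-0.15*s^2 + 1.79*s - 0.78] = 1.79 - 0.3*s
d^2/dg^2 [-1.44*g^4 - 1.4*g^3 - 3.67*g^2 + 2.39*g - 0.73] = -17.28*g^2 - 8.4*g - 7.34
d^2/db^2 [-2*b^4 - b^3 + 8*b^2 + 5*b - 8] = -24*b^2 - 6*b + 16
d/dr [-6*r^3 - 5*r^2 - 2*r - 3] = -18*r^2 - 10*r - 2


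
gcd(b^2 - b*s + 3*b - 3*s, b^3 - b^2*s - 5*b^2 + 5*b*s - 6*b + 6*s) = -b + s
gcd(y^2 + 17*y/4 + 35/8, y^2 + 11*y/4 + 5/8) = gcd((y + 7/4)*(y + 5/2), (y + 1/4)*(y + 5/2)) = y + 5/2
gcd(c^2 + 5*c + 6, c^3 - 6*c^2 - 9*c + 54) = c + 3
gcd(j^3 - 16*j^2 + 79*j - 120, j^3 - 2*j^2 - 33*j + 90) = j^2 - 8*j + 15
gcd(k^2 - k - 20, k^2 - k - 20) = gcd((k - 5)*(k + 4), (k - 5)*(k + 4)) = k^2 - k - 20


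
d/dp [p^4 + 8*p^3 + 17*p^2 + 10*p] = 4*p^3 + 24*p^2 + 34*p + 10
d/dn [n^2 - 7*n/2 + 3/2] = 2*n - 7/2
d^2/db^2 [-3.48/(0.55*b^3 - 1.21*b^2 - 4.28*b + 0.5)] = ((11.484*b - 8.4216)*(0.55*b^3 - 1.21*b^2 - 4.28*b + 0.5) - 3.48*(-3.3*b^2 + 4.84*b + 8.56)*(-1.65*b^2 + 2.42*b + 4.28))/(0.55*b^3 - 1.21*b^2 - 4.28*b + 0.5)^3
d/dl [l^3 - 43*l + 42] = 3*l^2 - 43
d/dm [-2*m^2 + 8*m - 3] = 8 - 4*m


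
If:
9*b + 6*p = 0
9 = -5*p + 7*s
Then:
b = 6/5 - 14*s/15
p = 7*s/5 - 9/5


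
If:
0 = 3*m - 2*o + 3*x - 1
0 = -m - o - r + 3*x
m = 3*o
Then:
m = 3/7 - 9*x/7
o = 1/7 - 3*x/7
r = 33*x/7 - 4/7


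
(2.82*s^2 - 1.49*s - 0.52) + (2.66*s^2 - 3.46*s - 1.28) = 5.48*s^2 - 4.95*s - 1.8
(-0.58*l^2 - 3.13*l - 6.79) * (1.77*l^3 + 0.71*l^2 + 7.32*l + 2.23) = -1.0266*l^5 - 5.9519*l^4 - 18.4862*l^3 - 29.0259*l^2 - 56.6827*l - 15.1417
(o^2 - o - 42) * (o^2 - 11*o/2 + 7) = o^4 - 13*o^3/2 - 59*o^2/2 + 224*o - 294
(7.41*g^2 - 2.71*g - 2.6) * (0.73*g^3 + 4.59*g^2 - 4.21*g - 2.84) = 5.4093*g^5 + 32.0336*g^4 - 45.533*g^3 - 21.5693*g^2 + 18.6424*g + 7.384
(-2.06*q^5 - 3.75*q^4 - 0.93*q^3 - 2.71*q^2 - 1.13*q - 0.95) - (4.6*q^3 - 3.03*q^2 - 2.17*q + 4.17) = -2.06*q^5 - 3.75*q^4 - 5.53*q^3 + 0.32*q^2 + 1.04*q - 5.12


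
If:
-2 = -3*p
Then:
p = 2/3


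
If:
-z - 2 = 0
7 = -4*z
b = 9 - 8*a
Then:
No Solution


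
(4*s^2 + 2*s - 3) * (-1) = -4*s^2 - 2*s + 3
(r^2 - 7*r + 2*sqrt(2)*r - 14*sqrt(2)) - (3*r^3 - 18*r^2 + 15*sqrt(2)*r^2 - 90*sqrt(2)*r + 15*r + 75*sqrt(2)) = -3*r^3 - 15*sqrt(2)*r^2 + 19*r^2 - 22*r + 92*sqrt(2)*r - 89*sqrt(2)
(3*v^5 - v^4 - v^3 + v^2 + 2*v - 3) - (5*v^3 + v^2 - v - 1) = 3*v^5 - v^4 - 6*v^3 + 3*v - 2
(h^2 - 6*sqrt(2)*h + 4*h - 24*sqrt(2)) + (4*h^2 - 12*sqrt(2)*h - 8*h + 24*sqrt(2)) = 5*h^2 - 18*sqrt(2)*h - 4*h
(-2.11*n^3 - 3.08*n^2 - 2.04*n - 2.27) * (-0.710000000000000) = 1.4981*n^3 + 2.1868*n^2 + 1.4484*n + 1.6117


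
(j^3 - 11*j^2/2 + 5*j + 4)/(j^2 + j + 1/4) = 2*(j^2 - 6*j + 8)/(2*j + 1)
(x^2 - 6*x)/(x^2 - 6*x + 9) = x*(x - 6)/(x^2 - 6*x + 9)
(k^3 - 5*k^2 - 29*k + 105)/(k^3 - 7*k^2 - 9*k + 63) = (k + 5)/(k + 3)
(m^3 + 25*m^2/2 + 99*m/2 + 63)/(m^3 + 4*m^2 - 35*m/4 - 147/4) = 2*(m^2 + 9*m + 18)/(2*m^2 + m - 21)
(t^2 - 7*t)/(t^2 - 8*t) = (t - 7)/(t - 8)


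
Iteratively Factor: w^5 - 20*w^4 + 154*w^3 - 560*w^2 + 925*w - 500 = (w - 5)*(w^4 - 15*w^3 + 79*w^2 - 165*w + 100) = (w - 5)^2*(w^3 - 10*w^2 + 29*w - 20) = (w - 5)^2*(w - 1)*(w^2 - 9*w + 20) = (w - 5)^2*(w - 4)*(w - 1)*(w - 5)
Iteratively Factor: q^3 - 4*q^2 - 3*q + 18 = (q - 3)*(q^2 - q - 6) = (q - 3)*(q + 2)*(q - 3)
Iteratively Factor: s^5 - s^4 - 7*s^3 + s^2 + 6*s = (s - 3)*(s^4 + 2*s^3 - s^2 - 2*s) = s*(s - 3)*(s^3 + 2*s^2 - s - 2) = s*(s - 3)*(s + 2)*(s^2 - 1) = s*(s - 3)*(s + 1)*(s + 2)*(s - 1)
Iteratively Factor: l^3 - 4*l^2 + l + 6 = (l - 3)*(l^2 - l - 2) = (l - 3)*(l + 1)*(l - 2)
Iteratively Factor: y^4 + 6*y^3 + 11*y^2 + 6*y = (y)*(y^3 + 6*y^2 + 11*y + 6) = y*(y + 3)*(y^2 + 3*y + 2) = y*(y + 2)*(y + 3)*(y + 1)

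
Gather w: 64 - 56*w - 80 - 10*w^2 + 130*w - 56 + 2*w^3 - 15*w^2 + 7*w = 2*w^3 - 25*w^2 + 81*w - 72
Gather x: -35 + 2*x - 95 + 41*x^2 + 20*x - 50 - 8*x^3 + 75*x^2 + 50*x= -8*x^3 + 116*x^2 + 72*x - 180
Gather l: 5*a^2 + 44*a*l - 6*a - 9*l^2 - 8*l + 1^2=5*a^2 - 6*a - 9*l^2 + l*(44*a - 8) + 1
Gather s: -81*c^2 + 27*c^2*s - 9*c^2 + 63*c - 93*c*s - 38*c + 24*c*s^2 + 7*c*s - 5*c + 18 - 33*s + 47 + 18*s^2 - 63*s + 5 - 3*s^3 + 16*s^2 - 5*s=-90*c^2 + 20*c - 3*s^3 + s^2*(24*c + 34) + s*(27*c^2 - 86*c - 101) + 70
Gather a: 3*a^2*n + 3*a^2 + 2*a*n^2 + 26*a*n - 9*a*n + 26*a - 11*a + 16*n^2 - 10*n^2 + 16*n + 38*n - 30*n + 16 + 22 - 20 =a^2*(3*n + 3) + a*(2*n^2 + 17*n + 15) + 6*n^2 + 24*n + 18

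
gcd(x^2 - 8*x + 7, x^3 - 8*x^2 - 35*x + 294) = x - 7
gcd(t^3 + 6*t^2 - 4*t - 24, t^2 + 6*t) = t + 6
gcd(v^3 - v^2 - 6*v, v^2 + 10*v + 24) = 1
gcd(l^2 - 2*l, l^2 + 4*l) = l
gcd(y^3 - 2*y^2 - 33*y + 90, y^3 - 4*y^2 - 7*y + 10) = y - 5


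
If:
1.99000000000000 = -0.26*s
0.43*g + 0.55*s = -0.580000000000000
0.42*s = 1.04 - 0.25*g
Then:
No Solution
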